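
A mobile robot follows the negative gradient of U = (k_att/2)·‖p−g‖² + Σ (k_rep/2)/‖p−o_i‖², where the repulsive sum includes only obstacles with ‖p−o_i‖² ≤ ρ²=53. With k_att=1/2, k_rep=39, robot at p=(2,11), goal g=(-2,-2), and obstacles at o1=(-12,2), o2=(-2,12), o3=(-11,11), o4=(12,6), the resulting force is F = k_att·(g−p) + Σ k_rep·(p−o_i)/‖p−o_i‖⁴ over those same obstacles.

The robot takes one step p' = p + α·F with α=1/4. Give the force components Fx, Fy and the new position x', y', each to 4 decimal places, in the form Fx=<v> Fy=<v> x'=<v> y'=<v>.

F_att = 1/2·(g−p) = 1/2·(-4,-13) = (-2.0000,-6.5000)
o1: d²=277 > ρ²=53 → inactive
o2: d²=17 ≤ ρ²=53; F_rep = 39·(4,-1)/17² = (0.5398,-0.1349)
o3: d²=169 > ρ²=53 → inactive
o4: d²=125 > ρ²=53 → inactive
F = F_att + ΣF_rep = (-1.4602,-6.6349)
p' = p + 1/4·F = (1.6349,9.3413)

Fx=-1.4602 Fy=-6.6349 x'=1.6349 y'=9.3413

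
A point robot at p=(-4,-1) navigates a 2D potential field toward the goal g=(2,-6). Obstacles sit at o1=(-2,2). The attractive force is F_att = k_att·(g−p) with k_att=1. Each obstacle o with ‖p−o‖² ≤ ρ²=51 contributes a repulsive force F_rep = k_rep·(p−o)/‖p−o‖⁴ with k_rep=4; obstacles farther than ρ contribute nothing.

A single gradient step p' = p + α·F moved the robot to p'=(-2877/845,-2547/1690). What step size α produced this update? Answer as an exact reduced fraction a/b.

α = 1/10

F_att = 1·(g−p) = 1·(6,-5) = (6.0000,-5.0000)
o1: d²=13 ≤ ρ²=51; F_rep = 4·(-2,-3)/13² = (-0.0473,-0.0710)
F = F_att + ΣF_rep = (5.9527,-5.0710)
Δp = p'−p = (0.5953,-0.5071); α = Δx/Fx = (503/845) / (1006/169) = 1/10
check: Δy/Fy = (-857/1690) / (-857/169) = 1/10 ✓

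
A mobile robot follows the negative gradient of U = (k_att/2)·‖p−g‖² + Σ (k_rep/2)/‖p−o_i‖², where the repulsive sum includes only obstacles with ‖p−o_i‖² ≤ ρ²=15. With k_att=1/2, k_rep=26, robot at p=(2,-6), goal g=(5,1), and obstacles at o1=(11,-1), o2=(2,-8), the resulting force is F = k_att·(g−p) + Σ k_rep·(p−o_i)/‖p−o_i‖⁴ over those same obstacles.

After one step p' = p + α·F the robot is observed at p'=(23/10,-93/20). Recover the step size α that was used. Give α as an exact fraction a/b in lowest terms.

F_att = 1/2·(g−p) = 1/2·(3,7) = (1.5000,3.5000)
o1: d²=106 > ρ²=15 → inactive
o2: d²=4 ≤ ρ²=15; F_rep = 26·(0,2)/4² = (0.0000,3.2500)
F = F_att + ΣF_rep = (1.5000,6.7500)
Δp = p'−p = (0.3000,1.3500); α = Δx/Fx = (3/10) / (3/2) = 1/5
check: Δy/Fy = (27/20) / (27/4) = 1/5 ✓

α = 1/5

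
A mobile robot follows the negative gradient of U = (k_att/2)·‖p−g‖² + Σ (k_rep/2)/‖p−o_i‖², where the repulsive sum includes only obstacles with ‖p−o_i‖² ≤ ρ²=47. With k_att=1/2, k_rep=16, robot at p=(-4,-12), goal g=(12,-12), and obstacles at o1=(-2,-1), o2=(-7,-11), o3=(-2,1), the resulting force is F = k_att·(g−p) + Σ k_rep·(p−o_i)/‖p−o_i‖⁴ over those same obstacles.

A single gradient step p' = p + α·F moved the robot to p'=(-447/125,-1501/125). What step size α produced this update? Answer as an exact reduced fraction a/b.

F_att = 1/2·(g−p) = 1/2·(16,0) = (8.0000,0.0000)
o1: d²=125 > ρ²=47 → inactive
o2: d²=10 ≤ ρ²=47; F_rep = 16·(3,-1)/10² = (0.4800,-0.1600)
o3: d²=173 > ρ²=47 → inactive
F = F_att + ΣF_rep = (8.4800,-0.1600)
Δp = p'−p = (0.4240,-0.0080); α = Δx/Fx = (53/125) / (212/25) = 1/20
check: Δy/Fy = (-1/125) / (-4/25) = 1/20 ✓

α = 1/20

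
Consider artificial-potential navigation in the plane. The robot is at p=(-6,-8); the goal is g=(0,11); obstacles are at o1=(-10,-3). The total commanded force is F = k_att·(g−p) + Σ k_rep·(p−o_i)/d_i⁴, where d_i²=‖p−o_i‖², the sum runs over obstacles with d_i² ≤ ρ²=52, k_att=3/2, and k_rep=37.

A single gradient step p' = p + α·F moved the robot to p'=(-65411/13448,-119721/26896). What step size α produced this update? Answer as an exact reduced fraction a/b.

α = 1/8

F_att = 3/2·(g−p) = 3/2·(6,19) = (9.0000,28.5000)
o1: d²=41 ≤ ρ²=52; F_rep = 37·(4,-5)/41² = (0.0880,-0.1101)
F = F_att + ΣF_rep = (9.0880,28.3899)
Δp = p'−p = (1.1360,3.5487); α = Δx/Fx = (15277/13448) / (15277/1681) = 1/8
check: Δy/Fy = (95447/26896) / (95447/3362) = 1/8 ✓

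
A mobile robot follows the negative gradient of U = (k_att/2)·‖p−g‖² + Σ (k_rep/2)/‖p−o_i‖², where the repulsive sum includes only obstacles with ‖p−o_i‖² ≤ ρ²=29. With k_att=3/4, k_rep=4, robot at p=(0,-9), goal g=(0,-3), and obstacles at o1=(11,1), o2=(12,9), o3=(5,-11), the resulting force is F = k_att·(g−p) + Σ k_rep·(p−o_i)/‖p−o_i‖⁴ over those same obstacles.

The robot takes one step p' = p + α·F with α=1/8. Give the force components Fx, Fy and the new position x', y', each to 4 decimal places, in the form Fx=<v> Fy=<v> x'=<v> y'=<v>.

F_att = 3/4·(g−p) = 3/4·(0,6) = (0.0000,4.5000)
o1: d²=221 > ρ²=29 → inactive
o2: d²=468 > ρ²=29 → inactive
o3: d²=29 ≤ ρ²=29; F_rep = 4·(-5,2)/29² = (-0.0238,0.0095)
F = F_att + ΣF_rep = (-0.0238,4.5095)
p' = p + 1/8·F = (-0.0030,-8.4363)

Fx=-0.0238 Fy=4.5095 x'=-0.0030 y'=-8.4363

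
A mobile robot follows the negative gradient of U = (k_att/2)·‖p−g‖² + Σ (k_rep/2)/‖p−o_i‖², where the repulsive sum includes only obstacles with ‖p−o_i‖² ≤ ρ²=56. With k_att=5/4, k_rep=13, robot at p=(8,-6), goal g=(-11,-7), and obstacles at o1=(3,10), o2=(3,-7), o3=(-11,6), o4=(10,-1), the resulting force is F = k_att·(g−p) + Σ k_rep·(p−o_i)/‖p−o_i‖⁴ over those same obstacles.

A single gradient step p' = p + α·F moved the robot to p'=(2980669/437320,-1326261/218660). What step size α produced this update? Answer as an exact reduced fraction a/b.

α = 1/20

F_att = 5/4·(g−p) = 5/4·(-19,-1) = (-23.7500,-1.2500)
o1: d²=281 > ρ²=56 → inactive
o2: d²=26 ≤ ρ²=56; F_rep = 13·(5,1)/26² = (0.0962,0.0192)
o3: d²=505 > ρ²=56 → inactive
o4: d²=29 ≤ ρ²=56; F_rep = 13·(-2,-5)/29² = (-0.0309,-0.0773)
F = F_att + ΣF_rep = (-23.6848,-1.3081)
Δp = p'−p = (-1.1842,-0.0654); α = Δx/Fx = (-517891/437320) / (-517891/21866) = 1/20
check: Δy/Fy = (-14301/218660) / (-14301/10933) = 1/20 ✓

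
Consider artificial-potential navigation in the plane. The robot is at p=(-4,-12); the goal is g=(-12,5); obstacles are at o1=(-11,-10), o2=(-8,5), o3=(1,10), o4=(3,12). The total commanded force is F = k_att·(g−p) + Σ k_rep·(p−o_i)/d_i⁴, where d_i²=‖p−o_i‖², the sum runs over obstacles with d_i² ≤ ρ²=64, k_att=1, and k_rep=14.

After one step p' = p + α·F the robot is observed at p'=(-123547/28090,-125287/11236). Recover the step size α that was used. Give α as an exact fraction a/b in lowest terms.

F_att = 1·(g−p) = 1·(-8,17) = (-8.0000,17.0000)
o1: d²=53 ≤ ρ²=64; F_rep = 14·(7,-2)/53² = (0.0349,-0.0100)
o2: d²=305 > ρ²=64 → inactive
o3: d²=509 > ρ²=64 → inactive
o4: d²=625 > ρ²=64 → inactive
F = F_att + ΣF_rep = (-7.9651,16.9900)
Δp = p'−p = (-0.3983,0.8495); α = Δx/Fx = (-11187/28090) / (-22374/2809) = 1/20
check: Δy/Fy = (9545/11236) / (47725/2809) = 1/20 ✓

α = 1/20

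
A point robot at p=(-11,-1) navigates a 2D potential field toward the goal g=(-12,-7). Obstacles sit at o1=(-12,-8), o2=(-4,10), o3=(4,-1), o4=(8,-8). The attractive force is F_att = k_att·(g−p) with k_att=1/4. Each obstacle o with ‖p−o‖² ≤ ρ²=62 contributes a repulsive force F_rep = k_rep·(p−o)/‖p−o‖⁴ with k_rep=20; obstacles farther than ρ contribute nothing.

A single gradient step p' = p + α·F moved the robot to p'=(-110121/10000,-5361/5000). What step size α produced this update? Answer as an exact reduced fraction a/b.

α = 1/20

F_att = 1/4·(g−p) = 1/4·(-1,-6) = (-0.2500,-1.5000)
o1: d²=50 ≤ ρ²=62; F_rep = 20·(1,7)/50² = (0.0080,0.0560)
o2: d²=170 > ρ²=62 → inactive
o3: d²=225 > ρ²=62 → inactive
o4: d²=410 > ρ²=62 → inactive
F = F_att + ΣF_rep = (-0.2420,-1.4440)
Δp = p'−p = (-0.0121,-0.0722); α = Δx/Fx = (-121/10000) / (-121/500) = 1/20
check: Δy/Fy = (-361/5000) / (-361/250) = 1/20 ✓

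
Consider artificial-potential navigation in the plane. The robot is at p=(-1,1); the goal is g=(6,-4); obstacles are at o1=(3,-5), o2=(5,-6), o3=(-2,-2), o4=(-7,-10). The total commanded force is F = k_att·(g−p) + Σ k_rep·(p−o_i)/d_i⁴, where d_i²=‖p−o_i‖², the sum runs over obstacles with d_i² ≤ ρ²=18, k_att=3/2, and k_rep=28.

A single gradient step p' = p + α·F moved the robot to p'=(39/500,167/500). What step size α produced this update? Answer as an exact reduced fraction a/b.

F_att = 3/2·(g−p) = 3/2·(7,-5) = (10.5000,-7.5000)
o1: d²=52 > ρ²=18 → inactive
o2: d²=85 > ρ²=18 → inactive
o3: d²=10 ≤ ρ²=18; F_rep = 28·(1,3)/10² = (0.2800,0.8400)
o4: d²=157 > ρ²=18 → inactive
F = F_att + ΣF_rep = (10.7800,-6.6600)
Δp = p'−p = (1.0780,-0.6660); α = Δx/Fx = (539/500) / (539/50) = 1/10
check: Δy/Fy = (-333/500) / (-333/50) = 1/10 ✓

α = 1/10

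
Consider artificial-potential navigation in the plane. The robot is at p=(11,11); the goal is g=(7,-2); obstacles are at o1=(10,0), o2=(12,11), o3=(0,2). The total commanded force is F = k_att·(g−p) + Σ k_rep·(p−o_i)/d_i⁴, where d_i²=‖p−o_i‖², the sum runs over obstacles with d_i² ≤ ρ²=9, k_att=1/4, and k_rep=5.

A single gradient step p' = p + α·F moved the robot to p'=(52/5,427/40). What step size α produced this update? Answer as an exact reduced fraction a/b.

F_att = 1/4·(g−p) = 1/4·(-4,-13) = (-1.0000,-3.2500)
o1: d²=122 > ρ²=9 → inactive
o2: d²=1 ≤ ρ²=9; F_rep = 5·(-1,0)/1² = (-5.0000,0.0000)
o3: d²=202 > ρ²=9 → inactive
F = F_att + ΣF_rep = (-6.0000,-3.2500)
Δp = p'−p = (-0.6000,-0.3250); α = Δx/Fx = (-3/5) / (-6) = 1/10
check: Δy/Fy = (-13/40) / (-13/4) = 1/10 ✓

α = 1/10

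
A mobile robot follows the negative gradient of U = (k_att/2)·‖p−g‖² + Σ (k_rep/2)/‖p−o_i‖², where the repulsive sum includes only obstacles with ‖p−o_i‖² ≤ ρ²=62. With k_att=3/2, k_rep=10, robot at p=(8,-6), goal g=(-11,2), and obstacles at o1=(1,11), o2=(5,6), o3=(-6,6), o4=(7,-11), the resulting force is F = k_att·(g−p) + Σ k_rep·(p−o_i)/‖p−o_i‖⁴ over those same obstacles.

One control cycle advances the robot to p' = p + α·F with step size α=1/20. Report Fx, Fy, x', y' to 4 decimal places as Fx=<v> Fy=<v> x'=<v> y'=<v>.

Fx=-28.4852 Fy=12.0740 x'=6.5757 y'=-5.3963

F_att = 3/2·(g−p) = 3/2·(-19,8) = (-28.5000,12.0000)
o1: d²=338 > ρ²=62 → inactive
o2: d²=153 > ρ²=62 → inactive
o3: d²=340 > ρ²=62 → inactive
o4: d²=26 ≤ ρ²=62; F_rep = 10·(1,5)/26² = (0.0148,0.0740)
F = F_att + ΣF_rep = (-28.4852,12.0740)
p' = p + 1/20·F = (6.5757,-5.3963)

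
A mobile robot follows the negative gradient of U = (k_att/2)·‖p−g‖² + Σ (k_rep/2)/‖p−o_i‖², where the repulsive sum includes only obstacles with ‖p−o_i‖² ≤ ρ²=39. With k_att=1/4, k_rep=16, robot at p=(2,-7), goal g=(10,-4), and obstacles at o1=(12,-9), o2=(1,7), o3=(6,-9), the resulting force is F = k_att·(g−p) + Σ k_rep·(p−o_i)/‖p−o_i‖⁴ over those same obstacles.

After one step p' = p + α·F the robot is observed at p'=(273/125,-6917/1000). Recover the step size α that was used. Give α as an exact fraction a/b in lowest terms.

α = 1/10

F_att = 1/4·(g−p) = 1/4·(8,3) = (2.0000,0.7500)
o1: d²=104 > ρ²=39 → inactive
o2: d²=197 > ρ²=39 → inactive
o3: d²=20 ≤ ρ²=39; F_rep = 16·(-4,2)/20² = (-0.1600,0.0800)
F = F_att + ΣF_rep = (1.8400,0.8300)
Δp = p'−p = (0.1840,0.0830); α = Δx/Fx = (23/125) / (46/25) = 1/10
check: Δy/Fy = (83/1000) / (83/100) = 1/10 ✓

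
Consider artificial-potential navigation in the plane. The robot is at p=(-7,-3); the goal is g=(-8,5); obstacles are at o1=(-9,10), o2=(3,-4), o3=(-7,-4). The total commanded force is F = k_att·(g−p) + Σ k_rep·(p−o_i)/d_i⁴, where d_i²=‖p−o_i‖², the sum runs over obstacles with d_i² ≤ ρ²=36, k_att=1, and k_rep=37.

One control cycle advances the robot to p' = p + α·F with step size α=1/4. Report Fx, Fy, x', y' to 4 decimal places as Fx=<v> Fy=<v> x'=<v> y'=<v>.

F_att = 1·(g−p) = 1·(-1,8) = (-1.0000,8.0000)
o1: d²=173 > ρ²=36 → inactive
o2: d²=101 > ρ²=36 → inactive
o3: d²=1 ≤ ρ²=36; F_rep = 37·(0,1)/1² = (0.0000,37.0000)
F = F_att + ΣF_rep = (-1.0000,45.0000)
p' = p + 1/4·F = (-7.2500,8.2500)

Fx=-1.0000 Fy=45.0000 x'=-7.2500 y'=8.2500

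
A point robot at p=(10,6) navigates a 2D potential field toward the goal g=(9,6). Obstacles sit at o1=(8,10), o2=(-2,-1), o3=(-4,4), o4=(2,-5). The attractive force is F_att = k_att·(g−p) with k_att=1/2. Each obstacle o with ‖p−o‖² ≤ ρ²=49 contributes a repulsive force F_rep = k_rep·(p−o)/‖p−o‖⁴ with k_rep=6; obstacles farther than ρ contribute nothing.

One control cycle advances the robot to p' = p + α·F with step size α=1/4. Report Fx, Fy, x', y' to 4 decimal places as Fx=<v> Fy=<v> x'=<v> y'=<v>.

Fx=-0.4700 Fy=-0.0600 x'=9.8825 y'=5.9850

F_att = 1/2·(g−p) = 1/2·(-1,0) = (-0.5000,0.0000)
o1: d²=20 ≤ ρ²=49; F_rep = 6·(2,-4)/20² = (0.0300,-0.0600)
o2: d²=193 > ρ²=49 → inactive
o3: d²=200 > ρ²=49 → inactive
o4: d²=185 > ρ²=49 → inactive
F = F_att + ΣF_rep = (-0.4700,-0.0600)
p' = p + 1/4·F = (9.8825,5.9850)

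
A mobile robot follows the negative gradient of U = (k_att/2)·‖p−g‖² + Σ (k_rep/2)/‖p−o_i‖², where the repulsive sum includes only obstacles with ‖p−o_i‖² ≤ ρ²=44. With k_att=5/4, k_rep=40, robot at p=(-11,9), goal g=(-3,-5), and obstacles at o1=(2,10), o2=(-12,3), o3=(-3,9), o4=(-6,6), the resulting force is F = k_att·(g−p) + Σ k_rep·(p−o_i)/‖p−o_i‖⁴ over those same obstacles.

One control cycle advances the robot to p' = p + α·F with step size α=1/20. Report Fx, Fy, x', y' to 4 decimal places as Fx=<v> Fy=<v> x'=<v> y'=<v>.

F_att = 5/4·(g−p) = 5/4·(8,-14) = (10.0000,-17.5000)
o1: d²=170 > ρ²=44 → inactive
o2: d²=37 ≤ ρ²=44; F_rep = 40·(1,6)/37² = (0.0292,0.1753)
o3: d²=64 > ρ²=44 → inactive
o4: d²=34 ≤ ρ²=44; F_rep = 40·(-5,3)/34² = (-0.1730,0.1038)
F = F_att + ΣF_rep = (9.8562,-17.2209)
p' = p + 1/20·F = (-10.5072,8.1390)

Fx=9.8562 Fy=-17.2209 x'=-10.5072 y'=8.1390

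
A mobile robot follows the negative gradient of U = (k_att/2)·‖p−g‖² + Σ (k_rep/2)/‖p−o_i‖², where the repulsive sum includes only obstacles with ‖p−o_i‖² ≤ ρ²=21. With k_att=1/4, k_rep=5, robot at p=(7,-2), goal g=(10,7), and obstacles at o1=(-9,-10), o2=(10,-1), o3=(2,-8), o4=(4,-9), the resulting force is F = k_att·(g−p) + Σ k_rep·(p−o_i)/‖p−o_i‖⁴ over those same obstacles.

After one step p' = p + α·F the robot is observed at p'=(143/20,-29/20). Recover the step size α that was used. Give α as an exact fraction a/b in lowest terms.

F_att = 1/4·(g−p) = 1/4·(3,9) = (0.7500,2.2500)
o1: d²=320 > ρ²=21 → inactive
o2: d²=10 ≤ ρ²=21; F_rep = 5·(-3,-1)/10² = (-0.1500,-0.0500)
o3: d²=61 > ρ²=21 → inactive
o4: d²=58 > ρ²=21 → inactive
F = F_att + ΣF_rep = (0.6000,2.2000)
Δp = p'−p = (0.1500,0.5500); α = Δx/Fx = (3/20) / (3/5) = 1/4
check: Δy/Fy = (11/20) / (11/5) = 1/4 ✓

α = 1/4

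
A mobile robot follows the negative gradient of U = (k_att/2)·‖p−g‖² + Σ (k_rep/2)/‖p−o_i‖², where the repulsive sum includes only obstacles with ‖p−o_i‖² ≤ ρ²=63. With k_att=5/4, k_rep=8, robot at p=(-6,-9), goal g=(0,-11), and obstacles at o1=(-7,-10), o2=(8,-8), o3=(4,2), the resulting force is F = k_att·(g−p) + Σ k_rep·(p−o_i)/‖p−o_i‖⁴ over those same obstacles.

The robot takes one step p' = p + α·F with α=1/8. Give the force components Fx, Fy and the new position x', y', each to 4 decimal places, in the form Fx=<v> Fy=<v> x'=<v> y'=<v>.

F_att = 5/4·(g−p) = 5/4·(6,-2) = (7.5000,-2.5000)
o1: d²=2 ≤ ρ²=63; F_rep = 8·(1,1)/2² = (2.0000,2.0000)
o2: d²=197 > ρ²=63 → inactive
o3: d²=221 > ρ²=63 → inactive
F = F_att + ΣF_rep = (9.5000,-0.5000)
p' = p + 1/8·F = (-4.8125,-9.0625)

Fx=9.5000 Fy=-0.5000 x'=-4.8125 y'=-9.0625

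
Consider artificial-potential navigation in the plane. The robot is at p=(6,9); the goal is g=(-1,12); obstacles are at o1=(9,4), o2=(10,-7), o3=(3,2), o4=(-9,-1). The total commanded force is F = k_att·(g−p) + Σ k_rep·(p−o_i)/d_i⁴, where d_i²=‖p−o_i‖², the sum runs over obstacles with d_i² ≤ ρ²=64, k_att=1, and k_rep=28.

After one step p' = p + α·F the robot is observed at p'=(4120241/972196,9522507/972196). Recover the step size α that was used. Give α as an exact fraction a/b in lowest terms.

α = 1/4

F_att = 1·(g−p) = 1·(-7,3) = (-7.0000,3.0000)
o1: d²=34 ≤ ρ²=64; F_rep = 28·(-3,5)/34² = (-0.0727,0.1211)
o2: d²=272 > ρ²=64 → inactive
o3: d²=58 ≤ ρ²=64; F_rep = 28·(3,7)/58² = (0.0250,0.0583)
o4: d²=325 > ρ²=64 → inactive
F = F_att + ΣF_rep = (-7.0477,3.1794)
Δp = p'−p = (-1.7619,0.7948); α = Δx/Fx = (-1712935/972196) / (-1712935/243049) = 1/4
check: Δy/Fy = (772743/972196) / (772743/243049) = 1/4 ✓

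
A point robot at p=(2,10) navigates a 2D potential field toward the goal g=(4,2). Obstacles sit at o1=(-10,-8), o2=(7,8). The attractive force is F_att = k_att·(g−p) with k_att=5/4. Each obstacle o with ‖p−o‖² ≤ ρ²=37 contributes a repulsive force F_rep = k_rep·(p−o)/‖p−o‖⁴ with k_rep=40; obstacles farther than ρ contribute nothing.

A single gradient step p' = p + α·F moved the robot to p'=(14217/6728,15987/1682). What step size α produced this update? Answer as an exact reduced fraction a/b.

α = 1/20

F_att = 5/4·(g−p) = 5/4·(2,-8) = (2.5000,-10.0000)
o1: d²=468 > ρ²=37 → inactive
o2: d²=29 ≤ ρ²=37; F_rep = 40·(-5,2)/29² = (-0.2378,0.0951)
F = F_att + ΣF_rep = (2.2622,-9.9049)
Δp = p'−p = (0.1131,-0.4952); α = Δx/Fx = (761/6728) / (3805/1682) = 1/20
check: Δy/Fy = (-833/1682) / (-8330/841) = 1/20 ✓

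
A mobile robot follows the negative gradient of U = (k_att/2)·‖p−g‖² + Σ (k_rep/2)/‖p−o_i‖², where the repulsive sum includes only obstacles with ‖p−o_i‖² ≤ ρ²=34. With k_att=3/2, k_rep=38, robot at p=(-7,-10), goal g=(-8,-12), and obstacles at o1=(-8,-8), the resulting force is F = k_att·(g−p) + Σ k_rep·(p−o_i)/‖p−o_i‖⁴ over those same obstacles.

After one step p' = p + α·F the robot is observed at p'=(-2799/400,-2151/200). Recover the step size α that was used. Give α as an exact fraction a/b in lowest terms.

F_att = 3/2·(g−p) = 3/2·(-1,-2) = (-1.5000,-3.0000)
o1: d²=5 ≤ ρ²=34; F_rep = 38·(1,-2)/5² = (1.5200,-3.0400)
F = F_att + ΣF_rep = (0.0200,-6.0400)
Δp = p'−p = (0.0025,-0.7550); α = Δx/Fx = (1/400) / (1/50) = 1/8
check: Δy/Fy = (-151/200) / (-151/25) = 1/8 ✓

α = 1/8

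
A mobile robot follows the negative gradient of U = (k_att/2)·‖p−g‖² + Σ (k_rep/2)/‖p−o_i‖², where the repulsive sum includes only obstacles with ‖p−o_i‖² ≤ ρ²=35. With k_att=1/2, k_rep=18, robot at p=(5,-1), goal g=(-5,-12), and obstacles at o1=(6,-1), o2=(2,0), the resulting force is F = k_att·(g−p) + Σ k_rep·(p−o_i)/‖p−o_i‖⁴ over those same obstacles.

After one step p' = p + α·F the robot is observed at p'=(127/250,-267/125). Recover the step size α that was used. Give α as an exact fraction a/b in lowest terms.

α = 1/5

F_att = 1/2·(g−p) = 1/2·(-10,-11) = (-5.0000,-5.5000)
o1: d²=1 ≤ ρ²=35; F_rep = 18·(-1,0)/1² = (-18.0000,0.0000)
o2: d²=10 ≤ ρ²=35; F_rep = 18·(3,-1)/10² = (0.5400,-0.1800)
F = F_att + ΣF_rep = (-22.4600,-5.6800)
Δp = p'−p = (-4.4920,-1.1360); α = Δx/Fx = (-1123/250) / (-1123/50) = 1/5
check: Δy/Fy = (-142/125) / (-142/25) = 1/5 ✓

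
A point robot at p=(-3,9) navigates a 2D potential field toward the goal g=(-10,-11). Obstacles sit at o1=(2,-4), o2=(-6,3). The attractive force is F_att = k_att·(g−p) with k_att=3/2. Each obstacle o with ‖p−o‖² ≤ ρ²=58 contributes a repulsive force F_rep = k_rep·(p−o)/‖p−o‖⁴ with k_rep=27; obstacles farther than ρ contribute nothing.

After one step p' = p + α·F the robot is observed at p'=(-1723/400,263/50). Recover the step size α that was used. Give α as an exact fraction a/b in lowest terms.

F_att = 3/2·(g−p) = 3/2·(-7,-20) = (-10.5000,-30.0000)
o1: d²=194 > ρ²=58 → inactive
o2: d²=45 ≤ ρ²=58; F_rep = 27·(3,6)/45² = (0.0400,0.0800)
F = F_att + ΣF_rep = (-10.4600,-29.9200)
Δp = p'−p = (-1.3075,-3.7400); α = Δx/Fx = (-523/400) / (-523/50) = 1/8
check: Δy/Fy = (-187/50) / (-748/25) = 1/8 ✓

α = 1/8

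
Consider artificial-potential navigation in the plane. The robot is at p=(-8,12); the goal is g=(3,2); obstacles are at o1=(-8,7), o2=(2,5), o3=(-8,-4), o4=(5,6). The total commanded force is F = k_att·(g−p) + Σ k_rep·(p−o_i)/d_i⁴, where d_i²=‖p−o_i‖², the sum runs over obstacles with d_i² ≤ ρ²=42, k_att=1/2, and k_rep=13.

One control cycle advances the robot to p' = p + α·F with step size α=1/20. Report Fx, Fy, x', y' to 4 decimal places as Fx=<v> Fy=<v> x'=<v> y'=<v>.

Fx=5.5000 Fy=-4.8960 x'=-7.7250 y'=11.7552

F_att = 1/2·(g−p) = 1/2·(11,-10) = (5.5000,-5.0000)
o1: d²=25 ≤ ρ²=42; F_rep = 13·(0,5)/25² = (0.0000,0.1040)
o2: d²=149 > ρ²=42 → inactive
o3: d²=256 > ρ²=42 → inactive
o4: d²=205 > ρ²=42 → inactive
F = F_att + ΣF_rep = (5.5000,-4.8960)
p' = p + 1/20·F = (-7.7250,11.7552)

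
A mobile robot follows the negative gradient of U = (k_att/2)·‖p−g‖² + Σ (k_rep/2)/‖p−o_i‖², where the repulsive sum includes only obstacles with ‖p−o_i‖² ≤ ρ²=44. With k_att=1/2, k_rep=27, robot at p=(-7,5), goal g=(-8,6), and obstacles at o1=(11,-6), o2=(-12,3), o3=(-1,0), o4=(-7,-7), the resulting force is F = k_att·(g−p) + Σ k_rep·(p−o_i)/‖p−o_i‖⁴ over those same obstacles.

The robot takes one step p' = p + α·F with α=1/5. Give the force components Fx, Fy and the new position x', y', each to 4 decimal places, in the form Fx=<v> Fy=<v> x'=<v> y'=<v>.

F_att = 1/2·(g−p) = 1/2·(-1,1) = (-0.5000,0.5000)
o1: d²=445 > ρ²=44 → inactive
o2: d²=29 ≤ ρ²=44; F_rep = 27·(5,2)/29² = (0.1605,0.0642)
o3: d²=61 > ρ²=44 → inactive
o4: d²=144 > ρ²=44 → inactive
F = F_att + ΣF_rep = (-0.3395,0.5642)
p' = p + 1/5·F = (-7.0679,5.1128)

Fx=-0.3395 Fy=0.5642 x'=-7.0679 y'=5.1128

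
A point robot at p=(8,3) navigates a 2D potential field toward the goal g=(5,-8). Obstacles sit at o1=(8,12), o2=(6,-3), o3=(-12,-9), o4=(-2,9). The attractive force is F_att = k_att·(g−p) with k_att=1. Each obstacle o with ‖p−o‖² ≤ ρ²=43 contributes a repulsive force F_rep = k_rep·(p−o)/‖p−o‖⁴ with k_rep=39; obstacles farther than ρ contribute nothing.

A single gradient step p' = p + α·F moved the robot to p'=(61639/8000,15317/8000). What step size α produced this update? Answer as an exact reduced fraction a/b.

F_att = 1·(g−p) = 1·(-3,-11) = (-3.0000,-11.0000)
o1: d²=81 > ρ²=43 → inactive
o2: d²=40 ≤ ρ²=43; F_rep = 39·(2,6)/40² = (0.0488,0.1462)
o3: d²=544 > ρ²=43 → inactive
o4: d²=136 > ρ²=43 → inactive
F = F_att + ΣF_rep = (-2.9512,-10.8537)
Δp = p'−p = (-0.2951,-1.0854); α = Δx/Fx = (-2361/8000) / (-2361/800) = 1/10
check: Δy/Fy = (-8683/8000) / (-8683/800) = 1/10 ✓

α = 1/10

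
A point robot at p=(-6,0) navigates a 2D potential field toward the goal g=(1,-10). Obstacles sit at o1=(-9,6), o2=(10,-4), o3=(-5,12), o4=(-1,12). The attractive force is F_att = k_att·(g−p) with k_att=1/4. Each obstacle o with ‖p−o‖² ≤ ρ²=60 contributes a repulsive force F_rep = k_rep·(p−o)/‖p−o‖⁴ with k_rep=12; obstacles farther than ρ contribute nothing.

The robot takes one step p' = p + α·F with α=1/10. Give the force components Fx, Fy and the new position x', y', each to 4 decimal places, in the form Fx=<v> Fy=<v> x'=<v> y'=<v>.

Fx=1.7678 Fy=-2.5356 x'=-5.8232 y'=-0.2536

F_att = 1/4·(g−p) = 1/4·(7,-10) = (1.7500,-2.5000)
o1: d²=45 ≤ ρ²=60; F_rep = 12·(3,-6)/45² = (0.0178,-0.0356)
o2: d²=272 > ρ²=60 → inactive
o3: d²=145 > ρ²=60 → inactive
o4: d²=169 > ρ²=60 → inactive
F = F_att + ΣF_rep = (1.7678,-2.5356)
p' = p + 1/10·F = (-5.8232,-0.2536)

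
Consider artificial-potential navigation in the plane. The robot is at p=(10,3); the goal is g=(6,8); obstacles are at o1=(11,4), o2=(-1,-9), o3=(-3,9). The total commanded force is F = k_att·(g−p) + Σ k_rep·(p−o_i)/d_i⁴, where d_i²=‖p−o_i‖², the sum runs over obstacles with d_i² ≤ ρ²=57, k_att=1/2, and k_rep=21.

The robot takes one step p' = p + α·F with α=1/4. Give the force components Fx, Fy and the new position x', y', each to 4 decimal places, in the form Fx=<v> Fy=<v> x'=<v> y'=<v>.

Fx=-7.2500 Fy=-2.7500 x'=8.1875 y'=2.3125

F_att = 1/2·(g−p) = 1/2·(-4,5) = (-2.0000,2.5000)
o1: d²=2 ≤ ρ²=57; F_rep = 21·(-1,-1)/2² = (-5.2500,-5.2500)
o2: d²=265 > ρ²=57 → inactive
o3: d²=205 > ρ²=57 → inactive
F = F_att + ΣF_rep = (-7.2500,-2.7500)
p' = p + 1/4·F = (8.1875,2.3125)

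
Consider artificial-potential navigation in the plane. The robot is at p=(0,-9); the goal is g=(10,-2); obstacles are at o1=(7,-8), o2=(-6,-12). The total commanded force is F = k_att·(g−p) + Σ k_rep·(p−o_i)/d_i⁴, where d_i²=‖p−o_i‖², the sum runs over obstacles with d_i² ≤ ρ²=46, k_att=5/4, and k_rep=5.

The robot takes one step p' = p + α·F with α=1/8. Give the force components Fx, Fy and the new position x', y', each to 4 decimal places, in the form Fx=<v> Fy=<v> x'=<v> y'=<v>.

Fx=12.5148 Fy=8.7574 x'=1.5644 y'=-7.9053

F_att = 5/4·(g−p) = 5/4·(10,7) = (12.5000,8.7500)
o1: d²=50 > ρ²=46 → inactive
o2: d²=45 ≤ ρ²=46; F_rep = 5·(6,3)/45² = (0.0148,0.0074)
F = F_att + ΣF_rep = (12.5148,8.7574)
p' = p + 1/8·F = (1.5644,-7.9053)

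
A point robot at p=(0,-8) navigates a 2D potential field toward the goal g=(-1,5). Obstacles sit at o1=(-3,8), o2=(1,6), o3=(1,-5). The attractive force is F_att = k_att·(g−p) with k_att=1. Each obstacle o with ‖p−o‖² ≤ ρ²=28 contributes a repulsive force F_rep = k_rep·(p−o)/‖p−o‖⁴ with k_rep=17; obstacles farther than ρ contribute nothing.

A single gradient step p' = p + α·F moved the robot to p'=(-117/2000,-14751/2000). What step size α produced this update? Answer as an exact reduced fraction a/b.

F_att = 1·(g−p) = 1·(-1,13) = (-1.0000,13.0000)
o1: d²=265 > ρ²=28 → inactive
o2: d²=197 > ρ²=28 → inactive
o3: d²=10 ≤ ρ²=28; F_rep = 17·(-1,-3)/10² = (-0.1700,-0.5100)
F = F_att + ΣF_rep = (-1.1700,12.4900)
Δp = p'−p = (-0.0585,0.6245); α = Δx/Fx = (-117/2000) / (-117/100) = 1/20
check: Δy/Fy = (1249/2000) / (1249/100) = 1/20 ✓

α = 1/20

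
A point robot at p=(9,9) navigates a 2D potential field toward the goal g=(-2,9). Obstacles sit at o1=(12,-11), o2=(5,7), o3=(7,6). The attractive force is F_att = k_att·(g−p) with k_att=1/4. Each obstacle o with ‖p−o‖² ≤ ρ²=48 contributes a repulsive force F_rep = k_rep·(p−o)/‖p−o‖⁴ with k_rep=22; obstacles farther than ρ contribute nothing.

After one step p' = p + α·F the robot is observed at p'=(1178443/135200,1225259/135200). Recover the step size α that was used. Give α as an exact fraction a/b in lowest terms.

α = 1/8

F_att = 1/4·(g−p) = 1/4·(-11,0) = (-2.7500,0.0000)
o1: d²=409 > ρ²=48 → inactive
o2: d²=20 ≤ ρ²=48; F_rep = 22·(4,2)/20² = (0.2200,0.1100)
o3: d²=13 ≤ ρ²=48; F_rep = 22·(2,3)/13² = (0.2604,0.3905)
F = F_att + ΣF_rep = (-2.2696,0.5005)
Δp = p'−p = (-0.2837,0.0626); α = Δx/Fx = (-38357/135200) / (-38357/16900) = 1/8
check: Δy/Fy = (8459/135200) / (8459/16900) = 1/8 ✓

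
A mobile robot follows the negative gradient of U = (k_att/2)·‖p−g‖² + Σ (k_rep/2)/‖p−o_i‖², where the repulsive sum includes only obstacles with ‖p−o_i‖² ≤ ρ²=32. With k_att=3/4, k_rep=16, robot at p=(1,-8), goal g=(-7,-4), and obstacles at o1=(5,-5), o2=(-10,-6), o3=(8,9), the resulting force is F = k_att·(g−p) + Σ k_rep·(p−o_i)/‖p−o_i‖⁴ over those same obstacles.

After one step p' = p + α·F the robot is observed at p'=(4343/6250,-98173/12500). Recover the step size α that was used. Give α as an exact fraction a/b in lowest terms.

α = 1/20

F_att = 3/4·(g−p) = 3/4·(-8,4) = (-6.0000,3.0000)
o1: d²=25 ≤ ρ²=32; F_rep = 16·(-4,-3)/25² = (-0.1024,-0.0768)
o2: d²=125 > ρ²=32 → inactive
o3: d²=338 > ρ²=32 → inactive
F = F_att + ΣF_rep = (-6.1024,2.9232)
Δp = p'−p = (-0.3051,0.1462); α = Δx/Fx = (-1907/6250) / (-3814/625) = 1/20
check: Δy/Fy = (1827/12500) / (1827/625) = 1/20 ✓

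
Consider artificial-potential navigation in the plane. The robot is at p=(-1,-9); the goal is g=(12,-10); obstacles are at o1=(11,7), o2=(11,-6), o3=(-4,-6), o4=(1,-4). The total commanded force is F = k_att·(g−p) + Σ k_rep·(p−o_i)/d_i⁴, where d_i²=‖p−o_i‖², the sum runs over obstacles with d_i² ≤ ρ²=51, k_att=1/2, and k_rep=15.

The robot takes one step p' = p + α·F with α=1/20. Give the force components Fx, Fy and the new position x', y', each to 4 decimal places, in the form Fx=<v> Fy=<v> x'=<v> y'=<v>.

F_att = 1/2·(g−p) = 1/2·(13,-1) = (6.5000,-0.5000)
o1: d²=400 > ρ²=51 → inactive
o2: d²=153 > ρ²=51 → inactive
o3: d²=18 ≤ ρ²=51; F_rep = 15·(3,-3)/18² = (0.1389,-0.1389)
o4: d²=29 ≤ ρ²=51; F_rep = 15·(-2,-5)/29² = (-0.0357,-0.0892)
F = F_att + ΣF_rep = (6.6032,-0.7281)
p' = p + 1/20·F = (-0.6698,-9.0364)

Fx=6.6032 Fy=-0.7281 x'=-0.6698 y'=-9.0364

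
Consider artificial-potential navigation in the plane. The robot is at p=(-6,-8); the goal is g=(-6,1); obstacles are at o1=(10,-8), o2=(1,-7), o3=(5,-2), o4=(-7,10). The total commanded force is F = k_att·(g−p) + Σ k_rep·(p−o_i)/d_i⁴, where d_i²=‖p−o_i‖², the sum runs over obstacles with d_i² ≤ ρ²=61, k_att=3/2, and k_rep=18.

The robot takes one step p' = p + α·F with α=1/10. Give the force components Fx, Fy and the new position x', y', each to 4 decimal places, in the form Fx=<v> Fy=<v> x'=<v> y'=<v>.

Fx=-0.0504 Fy=13.4928 x'=-6.0050 y'=-6.6507

F_att = 3/2·(g−p) = 3/2·(0,9) = (0.0000,13.5000)
o1: d²=256 > ρ²=61 → inactive
o2: d²=50 ≤ ρ²=61; F_rep = 18·(-7,-1)/50² = (-0.0504,-0.0072)
o3: d²=157 > ρ²=61 → inactive
o4: d²=325 > ρ²=61 → inactive
F = F_att + ΣF_rep = (-0.0504,13.4928)
p' = p + 1/10·F = (-6.0050,-6.6507)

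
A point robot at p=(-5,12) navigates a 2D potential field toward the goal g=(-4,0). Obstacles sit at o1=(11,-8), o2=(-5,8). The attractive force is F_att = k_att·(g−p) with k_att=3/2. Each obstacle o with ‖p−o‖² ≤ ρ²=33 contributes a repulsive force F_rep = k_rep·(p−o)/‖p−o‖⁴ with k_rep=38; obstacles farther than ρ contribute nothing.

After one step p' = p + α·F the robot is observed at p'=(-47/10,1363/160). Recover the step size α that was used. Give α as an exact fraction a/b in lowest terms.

F_att = 3/2·(g−p) = 3/2·(1,-12) = (1.5000,-18.0000)
o1: d²=656 > ρ²=33 → inactive
o2: d²=16 ≤ ρ²=33; F_rep = 38·(0,4)/16² = (0.0000,0.5938)
F = F_att + ΣF_rep = (1.5000,-17.4062)
Δp = p'−p = (0.3000,-3.4813); α = Δx/Fx = (3/10) / (3/2) = 1/5
check: Δy/Fy = (-557/160) / (-557/32) = 1/5 ✓

α = 1/5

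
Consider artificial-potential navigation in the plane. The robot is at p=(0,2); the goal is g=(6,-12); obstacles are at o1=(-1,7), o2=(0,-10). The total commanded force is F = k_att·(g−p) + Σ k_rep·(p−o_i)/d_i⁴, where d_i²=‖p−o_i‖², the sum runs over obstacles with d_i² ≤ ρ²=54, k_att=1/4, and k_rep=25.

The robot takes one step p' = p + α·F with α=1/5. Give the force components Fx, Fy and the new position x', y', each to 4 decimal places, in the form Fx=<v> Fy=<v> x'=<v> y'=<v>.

Fx=1.5370 Fy=-3.6849 x'=0.3074 y'=1.2630

F_att = 1/4·(g−p) = 1/4·(6,-14) = (1.5000,-3.5000)
o1: d²=26 ≤ ρ²=54; F_rep = 25·(1,-5)/26² = (0.0370,-0.1849)
o2: d²=144 > ρ²=54 → inactive
F = F_att + ΣF_rep = (1.5370,-3.6849)
p' = p + 1/5·F = (0.3074,1.2630)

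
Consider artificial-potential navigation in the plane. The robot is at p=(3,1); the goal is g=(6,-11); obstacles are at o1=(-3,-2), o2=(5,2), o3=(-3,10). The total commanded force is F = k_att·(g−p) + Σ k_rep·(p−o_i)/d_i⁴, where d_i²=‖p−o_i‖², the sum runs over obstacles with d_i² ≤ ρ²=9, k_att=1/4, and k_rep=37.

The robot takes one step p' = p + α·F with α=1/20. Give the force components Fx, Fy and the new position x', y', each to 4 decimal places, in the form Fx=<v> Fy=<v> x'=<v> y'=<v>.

Fx=-2.2100 Fy=-4.4800 x'=2.8895 y'=0.7760

F_att = 1/4·(g−p) = 1/4·(3,-12) = (0.7500,-3.0000)
o1: d²=45 > ρ²=9 → inactive
o2: d²=5 ≤ ρ²=9; F_rep = 37·(-2,-1)/5² = (-2.9600,-1.4800)
o3: d²=117 > ρ²=9 → inactive
F = F_att + ΣF_rep = (-2.2100,-4.4800)
p' = p + 1/20·F = (2.8895,0.7760)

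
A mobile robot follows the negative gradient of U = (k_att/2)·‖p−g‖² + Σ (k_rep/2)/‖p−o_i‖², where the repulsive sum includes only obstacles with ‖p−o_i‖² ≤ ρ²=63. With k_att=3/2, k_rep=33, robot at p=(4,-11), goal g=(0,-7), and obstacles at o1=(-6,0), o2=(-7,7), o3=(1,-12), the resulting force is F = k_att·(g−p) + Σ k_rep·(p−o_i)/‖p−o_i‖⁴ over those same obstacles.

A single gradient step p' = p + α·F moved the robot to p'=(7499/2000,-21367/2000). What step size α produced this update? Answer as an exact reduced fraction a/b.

α = 1/20

F_att = 3/2·(g−p) = 3/2·(-4,4) = (-6.0000,6.0000)
o1: d²=221 > ρ²=63 → inactive
o2: d²=445 > ρ²=63 → inactive
o3: d²=10 ≤ ρ²=63; F_rep = 33·(3,1)/10² = (0.9900,0.3300)
F = F_att + ΣF_rep = (-5.0100,6.3300)
Δp = p'−p = (-0.2505,0.3165); α = Δx/Fx = (-501/2000) / (-501/100) = 1/20
check: Δy/Fy = (633/2000) / (633/100) = 1/20 ✓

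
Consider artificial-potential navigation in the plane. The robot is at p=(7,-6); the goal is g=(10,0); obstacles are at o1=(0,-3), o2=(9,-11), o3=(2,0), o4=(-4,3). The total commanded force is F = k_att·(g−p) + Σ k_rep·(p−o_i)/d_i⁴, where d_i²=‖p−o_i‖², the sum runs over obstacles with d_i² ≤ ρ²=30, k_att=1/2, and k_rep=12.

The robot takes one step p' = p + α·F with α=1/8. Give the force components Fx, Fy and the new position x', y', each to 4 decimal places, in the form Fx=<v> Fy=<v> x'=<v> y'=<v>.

F_att = 1/2·(g−p) = 1/2·(3,6) = (1.5000,3.0000)
o1: d²=58 > ρ²=30 → inactive
o2: d²=29 ≤ ρ²=30; F_rep = 12·(-2,5)/29² = (-0.0285,0.0713)
o3: d²=61 > ρ²=30 → inactive
o4: d²=202 > ρ²=30 → inactive
F = F_att + ΣF_rep = (1.4715,3.0713)
p' = p + 1/8·F = (7.1839,-5.6161)

Fx=1.4715 Fy=3.0713 x'=7.1839 y'=-5.6161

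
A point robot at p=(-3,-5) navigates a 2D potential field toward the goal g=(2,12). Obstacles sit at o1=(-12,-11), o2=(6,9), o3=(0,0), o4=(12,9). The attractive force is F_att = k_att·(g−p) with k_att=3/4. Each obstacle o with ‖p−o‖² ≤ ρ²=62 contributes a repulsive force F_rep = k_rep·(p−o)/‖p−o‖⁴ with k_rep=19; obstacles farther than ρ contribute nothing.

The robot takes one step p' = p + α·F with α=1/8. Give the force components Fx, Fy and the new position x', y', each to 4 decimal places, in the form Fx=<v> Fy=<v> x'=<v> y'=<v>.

F_att = 3/4·(g−p) = 3/4·(5,17) = (3.7500,12.7500)
o1: d²=117 > ρ²=62 → inactive
o2: d²=277 > ρ²=62 → inactive
o3: d²=34 ≤ ρ²=62; F_rep = 19·(-3,-5)/34² = (-0.0493,-0.0822)
o4: d²=421 > ρ²=62 → inactive
F = F_att + ΣF_rep = (3.7007,12.6678)
p' = p + 1/8·F = (-2.5374,-3.4165)

Fx=3.7007 Fy=12.6678 x'=-2.5374 y'=-3.4165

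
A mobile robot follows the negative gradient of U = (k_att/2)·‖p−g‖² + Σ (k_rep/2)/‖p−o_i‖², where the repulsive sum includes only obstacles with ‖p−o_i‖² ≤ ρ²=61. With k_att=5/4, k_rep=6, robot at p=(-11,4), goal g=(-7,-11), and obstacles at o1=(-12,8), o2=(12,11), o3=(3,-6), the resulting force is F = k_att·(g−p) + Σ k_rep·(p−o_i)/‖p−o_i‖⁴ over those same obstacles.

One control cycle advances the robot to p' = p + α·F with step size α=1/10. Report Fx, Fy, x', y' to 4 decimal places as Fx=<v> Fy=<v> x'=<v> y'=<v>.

F_att = 5/4·(g−p) = 5/4·(4,-15) = (5.0000,-18.7500)
o1: d²=17 ≤ ρ²=61; F_rep = 6·(1,-4)/17² = (0.0208,-0.0830)
o2: d²=578 > ρ²=61 → inactive
o3: d²=296 > ρ²=61 → inactive
F = F_att + ΣF_rep = (5.0208,-18.8330)
p' = p + 1/10·F = (-10.4979,2.1167)

Fx=5.0208 Fy=-18.8330 x'=-10.4979 y'=2.1167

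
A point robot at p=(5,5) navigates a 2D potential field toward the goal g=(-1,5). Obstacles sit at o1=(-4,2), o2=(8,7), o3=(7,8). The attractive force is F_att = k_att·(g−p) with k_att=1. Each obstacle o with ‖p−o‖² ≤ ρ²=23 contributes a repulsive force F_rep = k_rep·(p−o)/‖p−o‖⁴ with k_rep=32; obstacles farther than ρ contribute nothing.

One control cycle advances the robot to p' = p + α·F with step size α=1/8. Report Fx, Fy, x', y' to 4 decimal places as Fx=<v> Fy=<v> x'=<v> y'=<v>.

F_att = 1·(g−p) = 1·(-6,0) = (-6.0000,0.0000)
o1: d²=90 > ρ²=23 → inactive
o2: d²=13 ≤ ρ²=23; F_rep = 32·(-3,-2)/13² = (-0.5680,-0.3787)
o3: d²=13 ≤ ρ²=23; F_rep = 32·(-2,-3)/13² = (-0.3787,-0.5680)
F = F_att + ΣF_rep = (-6.9467,-0.9467)
p' = p + 1/8·F = (4.1317,4.8817)

Fx=-6.9467 Fy=-0.9467 x'=4.1317 y'=4.8817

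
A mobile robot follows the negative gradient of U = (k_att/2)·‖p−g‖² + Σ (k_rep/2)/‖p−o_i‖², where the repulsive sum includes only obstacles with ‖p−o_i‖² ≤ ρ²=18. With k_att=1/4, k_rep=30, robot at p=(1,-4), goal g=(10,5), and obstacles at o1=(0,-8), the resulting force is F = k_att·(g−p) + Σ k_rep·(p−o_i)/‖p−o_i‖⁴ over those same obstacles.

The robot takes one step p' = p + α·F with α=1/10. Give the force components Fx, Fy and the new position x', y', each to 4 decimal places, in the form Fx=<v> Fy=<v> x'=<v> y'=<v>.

Fx=2.3538 Fy=2.6652 x'=1.2354 y'=-3.7335

F_att = 1/4·(g−p) = 1/4·(9,9) = (2.2500,2.2500)
o1: d²=17 ≤ ρ²=18; F_rep = 30·(1,4)/17² = (0.1038,0.4152)
F = F_att + ΣF_rep = (2.3538,2.6652)
p' = p + 1/10·F = (1.2354,-3.7335)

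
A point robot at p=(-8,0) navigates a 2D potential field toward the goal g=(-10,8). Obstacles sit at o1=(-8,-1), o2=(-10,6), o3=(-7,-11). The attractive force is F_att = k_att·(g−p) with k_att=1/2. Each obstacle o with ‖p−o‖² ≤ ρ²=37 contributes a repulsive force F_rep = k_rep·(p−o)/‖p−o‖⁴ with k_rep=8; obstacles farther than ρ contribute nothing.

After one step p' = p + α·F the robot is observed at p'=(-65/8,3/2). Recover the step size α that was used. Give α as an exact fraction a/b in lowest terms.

F_att = 1/2·(g−p) = 1/2·(-2,8) = (-1.0000,4.0000)
o1: d²=1 ≤ ρ²=37; F_rep = 8·(0,1)/1² = (0.0000,8.0000)
o2: d²=40 > ρ²=37 → inactive
o3: d²=122 > ρ²=37 → inactive
F = F_att + ΣF_rep = (-1.0000,12.0000)
Δp = p'−p = (-0.1250,1.5000); α = Δx/Fx = (-1/8) / (-1) = 1/8
check: Δy/Fy = (3/2) / (12) = 1/8 ✓

α = 1/8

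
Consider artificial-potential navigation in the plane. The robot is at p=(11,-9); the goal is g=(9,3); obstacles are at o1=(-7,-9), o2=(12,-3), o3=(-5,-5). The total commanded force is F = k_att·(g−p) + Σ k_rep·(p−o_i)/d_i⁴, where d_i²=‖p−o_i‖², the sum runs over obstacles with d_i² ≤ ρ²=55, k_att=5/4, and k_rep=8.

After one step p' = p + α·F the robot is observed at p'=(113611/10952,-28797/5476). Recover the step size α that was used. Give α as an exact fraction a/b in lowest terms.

F_att = 5/4·(g−p) = 5/4·(-2,12) = (-2.5000,15.0000)
o1: d²=324 > ρ²=55 → inactive
o2: d²=37 ≤ ρ²=55; F_rep = 8·(-1,-6)/37² = (-0.0058,-0.0351)
o3: d²=272 > ρ²=55 → inactive
F = F_att + ΣF_rep = (-2.5058,14.9649)
Δp = p'−p = (-0.6265,3.7412); α = Δx/Fx = (-6861/10952) / (-6861/2738) = 1/4
check: Δy/Fy = (20487/5476) / (20487/1369) = 1/4 ✓

α = 1/4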